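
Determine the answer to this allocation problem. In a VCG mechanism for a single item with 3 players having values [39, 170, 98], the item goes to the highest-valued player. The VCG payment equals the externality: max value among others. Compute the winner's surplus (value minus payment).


Step 1: The winner is the agent with the highest value: agent 1 with value 170
Step 2: Values of other agents: [39, 98]
Step 3: VCG payment = max of others' values = 98
Step 4: Surplus = 170 - 98 = 72

72


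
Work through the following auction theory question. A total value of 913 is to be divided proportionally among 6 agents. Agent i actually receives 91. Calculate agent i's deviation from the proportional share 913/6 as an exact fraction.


Step 1: Proportional share = 913/6
Step 2: Agent's actual allocation = 91
Step 3: Excess = 91 - 913/6 = -367/6

-367/6


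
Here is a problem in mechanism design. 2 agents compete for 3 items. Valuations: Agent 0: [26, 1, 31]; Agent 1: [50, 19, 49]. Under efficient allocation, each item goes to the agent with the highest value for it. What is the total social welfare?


Step 1: For each item, find the maximum value among all agents.
Step 2: Item 0 -> Agent 1 (value 50)
Step 3: Item 1 -> Agent 1 (value 19)
Step 4: Item 2 -> Agent 1 (value 49)
Step 5: Total welfare = 50 + 19 + 49 = 118

118


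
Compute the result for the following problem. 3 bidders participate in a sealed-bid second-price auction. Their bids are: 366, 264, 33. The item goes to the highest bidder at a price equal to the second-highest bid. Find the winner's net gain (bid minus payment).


Step 1: Sort bids in descending order: 366, 264, 33
Step 2: The winning bid is the highest: 366
Step 3: The payment equals the second-highest bid: 264
Step 4: Surplus = winner's bid - payment = 366 - 264 = 102

102


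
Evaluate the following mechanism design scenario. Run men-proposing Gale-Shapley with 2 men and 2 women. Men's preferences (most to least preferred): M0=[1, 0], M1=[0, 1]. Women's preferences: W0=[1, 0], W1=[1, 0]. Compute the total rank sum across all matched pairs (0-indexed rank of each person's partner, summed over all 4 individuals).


Step 1: Run Gale-Shapley (men propose, women hold best offer):
  M0 proposes to W1; she accepts
  M1 proposes to W0; she accepts
Step 2: Final matching: W0-M1, W1-M0
Step 3: 0-indexed ranks (man's rank of his match, then woman's): 0 + 0 + 0 + 1
Step 4: Total rank sum = 1

1


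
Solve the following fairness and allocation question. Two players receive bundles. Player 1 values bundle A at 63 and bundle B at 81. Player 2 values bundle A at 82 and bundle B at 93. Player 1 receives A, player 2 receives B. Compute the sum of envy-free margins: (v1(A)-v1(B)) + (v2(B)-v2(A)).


Step 1: Player 1's margin = v1(A) - v1(B) = 63 - 81 = -18
Step 2: Player 2's margin = v2(B) - v2(A) = 93 - 82 = 11
Step 3: Total margin = -18 + 11 = -7

-7


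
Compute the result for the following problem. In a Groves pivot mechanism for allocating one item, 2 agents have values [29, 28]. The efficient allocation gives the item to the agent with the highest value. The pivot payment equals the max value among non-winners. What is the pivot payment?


Step 1: The efficient winner is agent 0 with value 29
Step 2: Other agents' values: [28]
Step 3: Pivot payment = max(others) = 28
Step 4: The winner pays 28

28


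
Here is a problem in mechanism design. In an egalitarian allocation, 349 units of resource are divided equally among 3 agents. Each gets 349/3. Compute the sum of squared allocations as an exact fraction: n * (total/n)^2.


Step 1: Each agent's share = 349/3
Step 2: Square of each share = (349/3)^2 = 121801/9
Step 3: Sum of squares = 3 * 121801/9 = 121801/3

121801/3


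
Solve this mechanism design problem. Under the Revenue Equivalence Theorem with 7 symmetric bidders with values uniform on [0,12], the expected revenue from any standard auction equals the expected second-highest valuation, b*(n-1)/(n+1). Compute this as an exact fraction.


Step 1: By Revenue Equivalence, expected revenue = b*(n-1)/(n+1)
Step 2: Substituting n = 7, b = 12
Step 3: Revenue = 12*(7-1)/(7+1) = 12*6/8
Step 4: Revenue = 72/8 = 9

9


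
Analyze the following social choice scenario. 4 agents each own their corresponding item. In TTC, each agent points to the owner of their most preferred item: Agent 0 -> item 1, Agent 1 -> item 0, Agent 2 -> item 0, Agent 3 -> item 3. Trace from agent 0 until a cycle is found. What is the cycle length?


Step 1: Trace the pointer graph from agent 0: 0 -> 1 -> 0
Step 2: A cycle is detected when we revisit agent 0
Step 3: The cycle is: 0 -> 1 -> 0
Step 4: Cycle length = 2

2


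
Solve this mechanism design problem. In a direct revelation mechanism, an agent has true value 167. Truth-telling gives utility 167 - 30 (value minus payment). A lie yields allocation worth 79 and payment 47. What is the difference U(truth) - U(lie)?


Step 1: U(truth) = value - payment = 167 - 30 = 137
Step 2: U(lie) = allocation - payment = 79 - 47 = 32
Step 3: IC gap = 137 - 32 = 105

105


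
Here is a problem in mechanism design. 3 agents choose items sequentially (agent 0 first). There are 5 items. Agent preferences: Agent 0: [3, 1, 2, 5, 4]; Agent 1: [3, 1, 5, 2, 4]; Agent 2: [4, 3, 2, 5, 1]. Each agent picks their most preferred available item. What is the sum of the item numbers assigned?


Step 1: Agent 0 picks item 3
Step 2: Agent 1 picks item 1
Step 3: Agent 2 picks item 4
Step 4: Sum = 3 + 1 + 4 = 8

8


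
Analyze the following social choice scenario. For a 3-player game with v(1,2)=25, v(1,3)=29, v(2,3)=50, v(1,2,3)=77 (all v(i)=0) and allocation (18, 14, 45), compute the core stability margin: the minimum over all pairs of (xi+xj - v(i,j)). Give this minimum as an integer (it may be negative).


Step 1: Slack for coalition (1,2): x1+x2 - v12 = 32 - 25 = 7
Step 2: Slack for coalition (1,3): x1+x3 - v13 = 63 - 29 = 34
Step 3: Slack for coalition (2,3): x2+x3 - v23 = 59 - 50 = 9
Step 4: Minimum slack = min(7, 34, 9) = 7, attained by (1,2); no pair can gain by deviating, so the allocation is in the core

7


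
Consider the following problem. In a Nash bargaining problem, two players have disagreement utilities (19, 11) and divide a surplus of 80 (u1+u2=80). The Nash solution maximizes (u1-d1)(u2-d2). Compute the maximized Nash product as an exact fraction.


Step 1: The Nash solution splits surplus symmetrically above the disagreement point
Step 2: u1 = (total + d1 - d2)/2 = (80 + 19 - 11)/2 = 44
Step 3: u2 = (total - d1 + d2)/2 = (80 - 19 + 11)/2 = 36
Step 4: Nash product = (44 - 19) * (36 - 11)
Step 5: = 25 * 25 = 625

625


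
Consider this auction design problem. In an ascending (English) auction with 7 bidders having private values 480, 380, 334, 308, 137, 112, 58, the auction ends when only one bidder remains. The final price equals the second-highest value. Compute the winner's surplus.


Step 1: Identify the highest value: 480
Step 2: Identify the second-highest value: 380
Step 3: The final price = second-highest value = 380
Step 4: Surplus = 480 - 380 = 100

100


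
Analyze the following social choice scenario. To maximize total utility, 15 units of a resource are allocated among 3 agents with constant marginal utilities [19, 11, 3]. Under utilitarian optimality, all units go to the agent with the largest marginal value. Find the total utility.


Step 1: The marginal utilities are [19, 11, 3]
Step 2: The highest marginal utility is 19
Step 3: All 15 units go to that agent
Step 4: Total utility = 19 * 15 = 285

285


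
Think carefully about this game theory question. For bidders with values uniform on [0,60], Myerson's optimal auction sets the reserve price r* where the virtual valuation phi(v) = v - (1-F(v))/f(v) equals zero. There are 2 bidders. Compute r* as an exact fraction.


Step 1: For U[0,60], F(v) = v/60 and f(v) = 1/60
Step 2: phi(v) = v - (1 - v/60)/(1/60) = v - (60 - v) = 2v - 60
Step 3: Set phi(r*) = 0: 2r* - 60 = 0
Step 4: r* = 60/2 = 30 (the number of bidders n = 2 does not enter)

30


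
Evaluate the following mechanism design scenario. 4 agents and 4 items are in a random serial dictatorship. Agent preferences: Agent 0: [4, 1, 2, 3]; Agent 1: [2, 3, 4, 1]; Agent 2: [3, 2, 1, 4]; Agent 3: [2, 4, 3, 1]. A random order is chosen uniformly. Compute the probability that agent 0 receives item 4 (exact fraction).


Step 1: Agent 0 wants item 4
Step 2: There are 24 possible orderings of agents
Step 3: In 18 orderings, agent 0 gets item 4
Step 4: Probability = 18/24 = 3/4

3/4


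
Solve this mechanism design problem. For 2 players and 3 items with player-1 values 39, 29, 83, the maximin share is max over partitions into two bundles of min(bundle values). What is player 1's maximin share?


Step 1: Item values = 39, 29, 83
Step 2: Enumerate all 2-bundle partitions and take the smaller bundle:
  Partition 1: {39} vs {29,83} -> bundles 39, 112; min = 39
  Partition 2: {29} vs {39,83} -> bundles 29, 122; min = 29
  Partition 3: {83} vs {39,29} -> bundles 83, 68; min = 68
Step 3: MMS = max(39, 29, 68) = 68

68


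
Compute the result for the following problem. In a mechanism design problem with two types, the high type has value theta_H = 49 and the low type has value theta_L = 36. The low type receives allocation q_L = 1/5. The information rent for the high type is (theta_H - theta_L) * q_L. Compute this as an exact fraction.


Step 1: theta_H - theta_L = 49 - 36 = 13
Step 2: Information rent = (theta_H - theta_L) * q_L
Step 3: = 13 * 1/5
Step 4: = 13/5

13/5


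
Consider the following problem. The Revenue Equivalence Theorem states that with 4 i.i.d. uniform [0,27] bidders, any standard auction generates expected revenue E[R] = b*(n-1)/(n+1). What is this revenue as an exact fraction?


Step 1: By Revenue Equivalence, expected revenue = b*(n-1)/(n+1)
Step 2: Substituting n = 4, b = 27
Step 3: Revenue = 27*(4-1)/(4+1) = 27*3/5
Step 4: Revenue = 81/5

81/5


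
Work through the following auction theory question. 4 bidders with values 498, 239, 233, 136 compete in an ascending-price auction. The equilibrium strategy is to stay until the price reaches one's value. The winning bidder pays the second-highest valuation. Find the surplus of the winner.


Step 1: Identify the highest value: 498
Step 2: Identify the second-highest value: 239
Step 3: The final price = second-highest value = 239
Step 4: Surplus = 498 - 239 = 259

259


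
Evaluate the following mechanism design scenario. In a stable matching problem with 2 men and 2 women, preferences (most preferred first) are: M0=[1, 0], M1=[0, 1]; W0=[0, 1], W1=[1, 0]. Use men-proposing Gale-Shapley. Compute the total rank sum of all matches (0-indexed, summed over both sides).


Step 1: Run Gale-Shapley (men propose, women hold best offer):
  M0 proposes to W1; she accepts
  M1 proposes to W0; she accepts
Step 2: Final matching: W0-M1, W1-M0
Step 3: 0-indexed ranks (man's rank of his match, then woman's): 0 + 1 + 0 + 1
Step 4: Total rank sum = 2

2


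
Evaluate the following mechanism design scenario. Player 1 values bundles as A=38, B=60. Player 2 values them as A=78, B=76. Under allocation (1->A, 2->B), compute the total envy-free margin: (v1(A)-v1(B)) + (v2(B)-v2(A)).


Step 1: Player 1's margin = v1(A) - v1(B) = 38 - 60 = -22
Step 2: Player 2's margin = v2(B) - v2(A) = 76 - 78 = -2
Step 3: Total margin = -22 + -2 = -24

-24


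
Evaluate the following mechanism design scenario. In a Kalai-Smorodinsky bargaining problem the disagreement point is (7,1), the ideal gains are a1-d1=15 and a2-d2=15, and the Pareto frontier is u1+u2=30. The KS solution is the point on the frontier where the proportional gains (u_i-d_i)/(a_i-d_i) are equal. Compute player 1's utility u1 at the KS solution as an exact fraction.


Step 1: At the KS point, (u1-d1)/r1 = (u2-d2)/r2 = t and u1+u2 = 30
Step 2: u1 = d1 + r1*t and u2 = d2 + r2*t, so (d1 + r1*t) + (d2 + r2*t) = 30
Step 3: t = (30 - 7 - 1)/(15 + 15) = 22/30 = 11/15
Step 4: u1 = d1 + r1*t = 7 + 15 * 11/15 = 18
Step 5: (Check: u2 = d2 + r2*t = 12; u1+u2 = 18 + 12 = 30, on the frontier.)

18


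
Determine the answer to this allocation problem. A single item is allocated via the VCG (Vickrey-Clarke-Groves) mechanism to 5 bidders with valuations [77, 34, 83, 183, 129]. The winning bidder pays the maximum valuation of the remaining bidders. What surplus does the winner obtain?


Step 1: The winner is the agent with the highest value: agent 3 with value 183
Step 2: Values of other agents: [77, 34, 83, 129]
Step 3: VCG payment = max of others' values = 129
Step 4: Surplus = 183 - 129 = 54

54


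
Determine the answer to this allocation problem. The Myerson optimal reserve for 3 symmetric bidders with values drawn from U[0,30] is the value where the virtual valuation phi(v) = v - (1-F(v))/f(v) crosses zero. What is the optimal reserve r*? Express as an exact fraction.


Step 1: For U[0,30], F(v) = v/30 and f(v) = 1/30
Step 2: phi(v) = v - (1 - v/30)/(1/30) = v - (30 - v) = 2v - 30
Step 3: Set phi(r*) = 0: 2r* - 30 = 0
Step 4: r* = 30/2 = 15 (the number of bidders n = 3 does not enter)

15


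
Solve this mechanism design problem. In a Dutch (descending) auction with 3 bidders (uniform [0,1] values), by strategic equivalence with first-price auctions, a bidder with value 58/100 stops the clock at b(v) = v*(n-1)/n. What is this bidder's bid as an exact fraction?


Step 1: Dutch auctions are strategically equivalent to first-price auctions
Step 2: The equilibrium bid is b(v) = v*(n-1)/n
Step 3: b = 29/50 * 2/3
Step 4: b = 29/75

29/75


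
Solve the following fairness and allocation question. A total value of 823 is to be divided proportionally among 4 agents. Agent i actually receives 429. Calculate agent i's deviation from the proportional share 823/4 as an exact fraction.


Step 1: Proportional share = 823/4
Step 2: Agent's actual allocation = 429
Step 3: Excess = 429 - 823/4 = 893/4

893/4


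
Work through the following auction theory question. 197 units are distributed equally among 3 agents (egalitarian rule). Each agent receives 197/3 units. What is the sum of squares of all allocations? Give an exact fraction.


Step 1: Each agent's share = 197/3
Step 2: Square of each share = (197/3)^2 = 38809/9
Step 3: Sum of squares = 3 * 38809/9 = 38809/3

38809/3


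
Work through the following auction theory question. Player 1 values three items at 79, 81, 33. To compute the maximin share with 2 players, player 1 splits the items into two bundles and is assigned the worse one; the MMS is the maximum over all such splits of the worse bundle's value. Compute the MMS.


Step 1: Item values = 79, 81, 33
Step 2: Enumerate all 2-bundle partitions and take the smaller bundle:
  Partition 1: {79} vs {81,33} -> bundles 79, 114; min = 79
  Partition 2: {81} vs {79,33} -> bundles 81, 112; min = 81
  Partition 3: {33} vs {79,81} -> bundles 33, 160; min = 33
Step 3: MMS = max(79, 81, 33) = 81

81


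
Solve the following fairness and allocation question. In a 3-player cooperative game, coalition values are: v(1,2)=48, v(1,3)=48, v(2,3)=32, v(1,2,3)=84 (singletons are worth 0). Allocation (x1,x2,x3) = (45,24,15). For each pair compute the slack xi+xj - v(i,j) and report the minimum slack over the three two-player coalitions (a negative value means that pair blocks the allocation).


Step 1: Slack for coalition (1,2): x1+x2 - v12 = 69 - 48 = 21
Step 2: Slack for coalition (1,3): x1+x3 - v13 = 60 - 48 = 12
Step 3: Slack for coalition (2,3): x2+x3 - v23 = 39 - 32 = 7
Step 4: Minimum slack = min(21, 12, 7) = 7, attained by (2,3); no pair can gain by deviating, so the allocation is in the core

7


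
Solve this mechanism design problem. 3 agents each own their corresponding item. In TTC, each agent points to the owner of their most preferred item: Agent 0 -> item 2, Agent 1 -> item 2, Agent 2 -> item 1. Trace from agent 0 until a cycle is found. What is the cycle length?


Step 1: Trace the pointer graph from agent 0: 0 -> 2 -> 1 -> 2
Step 2: A cycle is detected when we revisit agent 2
Step 3: The cycle is: 2 -> 1 -> 2
Step 4: Cycle length = 2

2


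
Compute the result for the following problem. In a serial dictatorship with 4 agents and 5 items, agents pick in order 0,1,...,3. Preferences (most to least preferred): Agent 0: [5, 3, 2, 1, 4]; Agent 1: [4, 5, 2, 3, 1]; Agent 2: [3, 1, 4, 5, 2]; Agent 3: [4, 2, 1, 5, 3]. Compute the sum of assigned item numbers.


Step 1: Agent 0 picks item 5
Step 2: Agent 1 picks item 4
Step 3: Agent 2 picks item 3
Step 4: Agent 3 picks item 2
Step 5: Sum = 5 + 4 + 3 + 2 = 14

14


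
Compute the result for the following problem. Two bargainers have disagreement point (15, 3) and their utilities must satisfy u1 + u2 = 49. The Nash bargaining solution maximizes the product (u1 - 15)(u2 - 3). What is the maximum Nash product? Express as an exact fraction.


Step 1: The Nash solution splits surplus symmetrically above the disagreement point
Step 2: u1 = (total + d1 - d2)/2 = (49 + 15 - 3)/2 = 61/2
Step 3: u2 = (total - d1 + d2)/2 = (49 - 15 + 3)/2 = 37/2
Step 4: Nash product = (61/2 - 15) * (37/2 - 3)
Step 5: = 31/2 * 31/2 = 961/4

961/4


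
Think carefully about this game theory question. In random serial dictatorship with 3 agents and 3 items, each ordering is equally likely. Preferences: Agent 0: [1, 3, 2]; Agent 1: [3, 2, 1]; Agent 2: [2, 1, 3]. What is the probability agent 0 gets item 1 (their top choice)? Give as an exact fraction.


Step 1: Agent 0 wants item 1
Step 2: There are 6 possible orderings of agents
Step 3: In 6 orderings, agent 0 gets item 1
Step 4: Probability = 6/6 = 1

1


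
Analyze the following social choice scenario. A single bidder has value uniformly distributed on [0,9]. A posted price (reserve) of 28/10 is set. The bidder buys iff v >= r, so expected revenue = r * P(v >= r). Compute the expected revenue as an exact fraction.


Step 1: Posted price r = 14/5, value support [0,9]
Step 2: P(v >= r) = (9 - 14/5)/9 = 31/45
Step 3: Expected revenue = r * P(v >= r) = 14/5 * 31/45
Step 4: Revenue = 434/225

434/225


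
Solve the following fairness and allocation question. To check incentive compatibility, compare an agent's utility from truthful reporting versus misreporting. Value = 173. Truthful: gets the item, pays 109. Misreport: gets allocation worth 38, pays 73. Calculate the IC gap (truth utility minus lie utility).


Step 1: U(truth) = value - payment = 173 - 109 = 64
Step 2: U(lie) = allocation - payment = 38 - 73 = -35
Step 3: IC gap = 64 - (-35) = 99

99


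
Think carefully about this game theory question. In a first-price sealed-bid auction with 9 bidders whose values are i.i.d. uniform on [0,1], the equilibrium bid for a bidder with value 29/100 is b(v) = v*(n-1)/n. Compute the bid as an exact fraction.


Step 1: The symmetric BNE bidding function is b(v) = v * (n-1) / n
Step 2: Substitute v = 29/100 and n = 9
Step 3: b = 29/100 * 8/9
Step 4: b = 58/225

58/225


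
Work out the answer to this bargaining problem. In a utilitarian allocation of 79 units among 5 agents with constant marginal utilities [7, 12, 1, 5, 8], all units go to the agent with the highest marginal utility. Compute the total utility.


Step 1: The marginal utilities are [7, 12, 1, 5, 8]
Step 2: The highest marginal utility is 12
Step 3: All 79 units go to that agent
Step 4: Total utility = 12 * 79 = 948

948


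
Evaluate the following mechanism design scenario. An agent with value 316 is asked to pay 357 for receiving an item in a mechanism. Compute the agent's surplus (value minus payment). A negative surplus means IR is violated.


Step 1: Surplus = value - payment = 316 - 357 = -41
Step 2: IR is violated (surplus < 0)

-41


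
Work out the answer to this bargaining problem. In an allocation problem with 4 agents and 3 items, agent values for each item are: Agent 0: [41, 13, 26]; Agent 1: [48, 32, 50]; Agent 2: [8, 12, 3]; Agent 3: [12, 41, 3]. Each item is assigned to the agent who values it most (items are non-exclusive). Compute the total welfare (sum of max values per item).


Step 1: For each item, find the maximum value among all agents.
Step 2: Item 0 -> Agent 1 (value 48)
Step 3: Item 1 -> Agent 3 (value 41)
Step 4: Item 2 -> Agent 1 (value 50)
Step 5: Total welfare = 48 + 41 + 50 = 139

139


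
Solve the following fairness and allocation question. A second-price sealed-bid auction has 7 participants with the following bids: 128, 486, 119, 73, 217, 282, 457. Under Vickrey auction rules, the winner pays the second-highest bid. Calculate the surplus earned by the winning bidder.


Step 1: Sort bids in descending order: 486, 457, 282, 217, 128, 119, 73
Step 2: The winning bid is the highest: 486
Step 3: The payment equals the second-highest bid: 457
Step 4: Surplus = winner's bid - payment = 486 - 457 = 29

29


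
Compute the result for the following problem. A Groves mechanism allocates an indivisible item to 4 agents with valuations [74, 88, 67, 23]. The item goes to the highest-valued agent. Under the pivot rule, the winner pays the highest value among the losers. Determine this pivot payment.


Step 1: The efficient winner is agent 1 with value 88
Step 2: Other agents' values: [74, 67, 23]
Step 3: Pivot payment = max(others) = 74
Step 4: The winner pays 74

74


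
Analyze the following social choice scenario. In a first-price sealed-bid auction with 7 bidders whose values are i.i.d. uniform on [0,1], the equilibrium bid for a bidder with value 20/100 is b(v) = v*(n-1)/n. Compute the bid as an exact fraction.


Step 1: The symmetric BNE bidding function is b(v) = v * (n-1) / n
Step 2: Substitute v = 1/5 and n = 7
Step 3: b = 1/5 * 6/7
Step 4: b = 6/35

6/35


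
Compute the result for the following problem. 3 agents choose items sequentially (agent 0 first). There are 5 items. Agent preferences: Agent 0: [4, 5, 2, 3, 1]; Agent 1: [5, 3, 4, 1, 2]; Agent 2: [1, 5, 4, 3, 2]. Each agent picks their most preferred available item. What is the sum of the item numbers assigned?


Step 1: Agent 0 picks item 4
Step 2: Agent 1 picks item 5
Step 3: Agent 2 picks item 1
Step 4: Sum = 4 + 5 + 1 = 10

10


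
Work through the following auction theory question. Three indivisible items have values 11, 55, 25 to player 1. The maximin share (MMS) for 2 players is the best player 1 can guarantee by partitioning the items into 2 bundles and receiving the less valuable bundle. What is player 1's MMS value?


Step 1: Item values = 11, 55, 25
Step 2: Enumerate all 2-bundle partitions and take the smaller bundle:
  Partition 1: {11} vs {55,25} -> bundles 11, 80; min = 11
  Partition 2: {55} vs {11,25} -> bundles 55, 36; min = 36
  Partition 3: {25} vs {11,55} -> bundles 25, 66; min = 25
Step 3: MMS = max(11, 36, 25) = 36

36


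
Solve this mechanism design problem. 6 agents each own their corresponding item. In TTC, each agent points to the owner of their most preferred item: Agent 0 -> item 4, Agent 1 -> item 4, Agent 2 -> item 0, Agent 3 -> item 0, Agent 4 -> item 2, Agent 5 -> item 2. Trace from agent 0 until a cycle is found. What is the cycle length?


Step 1: Trace the pointer graph from agent 0: 0 -> 4 -> 2 -> 0
Step 2: A cycle is detected when we revisit agent 0
Step 3: The cycle is: 0 -> 4 -> 2 -> 0
Step 4: Cycle length = 3

3


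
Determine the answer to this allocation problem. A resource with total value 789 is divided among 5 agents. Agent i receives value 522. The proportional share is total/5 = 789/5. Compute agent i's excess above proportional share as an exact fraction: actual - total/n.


Step 1: Proportional share = 789/5
Step 2: Agent's actual allocation = 522
Step 3: Excess = 522 - 789/5 = 1821/5

1821/5


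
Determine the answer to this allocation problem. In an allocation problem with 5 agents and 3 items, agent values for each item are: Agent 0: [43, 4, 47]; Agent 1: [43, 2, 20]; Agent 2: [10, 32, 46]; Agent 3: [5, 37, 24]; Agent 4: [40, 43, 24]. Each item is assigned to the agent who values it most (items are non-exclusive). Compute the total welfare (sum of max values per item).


Step 1: For each item, find the maximum value among all agents.
Step 2: Item 0 -> Agent 0 (value 43)
Step 3: Item 1 -> Agent 4 (value 43)
Step 4: Item 2 -> Agent 0 (value 47)
Step 5: Total welfare = 43 + 43 + 47 = 133

133


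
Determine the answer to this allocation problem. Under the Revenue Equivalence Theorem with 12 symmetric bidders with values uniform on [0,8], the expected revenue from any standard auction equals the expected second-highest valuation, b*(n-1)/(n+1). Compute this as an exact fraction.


Step 1: By Revenue Equivalence, expected revenue = b*(n-1)/(n+1)
Step 2: Substituting n = 12, b = 8
Step 3: Revenue = 8*(12-1)/(12+1) = 8*11/13
Step 4: Revenue = 88/13

88/13


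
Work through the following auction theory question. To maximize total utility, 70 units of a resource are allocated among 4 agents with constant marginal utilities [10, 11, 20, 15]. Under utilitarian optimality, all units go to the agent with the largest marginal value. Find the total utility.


Step 1: The marginal utilities are [10, 11, 20, 15]
Step 2: The highest marginal utility is 20
Step 3: All 70 units go to that agent
Step 4: Total utility = 20 * 70 = 1400

1400


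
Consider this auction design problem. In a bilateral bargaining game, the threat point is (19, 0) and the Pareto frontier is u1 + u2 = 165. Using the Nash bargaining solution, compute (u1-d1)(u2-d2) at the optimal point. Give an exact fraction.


Step 1: The Nash solution splits surplus symmetrically above the disagreement point
Step 2: u1 = (total + d1 - d2)/2 = (165 + 19 - 0)/2 = 92
Step 3: u2 = (total - d1 + d2)/2 = (165 - 19 + 0)/2 = 73
Step 4: Nash product = (92 - 19) * (73 - 0)
Step 5: = 73 * 73 = 5329

5329


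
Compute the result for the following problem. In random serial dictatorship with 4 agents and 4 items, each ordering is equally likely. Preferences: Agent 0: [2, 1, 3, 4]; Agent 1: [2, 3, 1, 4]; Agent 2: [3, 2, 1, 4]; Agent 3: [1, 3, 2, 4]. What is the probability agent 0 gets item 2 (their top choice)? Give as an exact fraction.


Step 1: Agent 0 wants item 2
Step 2: There are 24 possible orderings of agents
Step 3: In 12 orderings, agent 0 gets item 2
Step 4: Probability = 12/24 = 1/2

1/2


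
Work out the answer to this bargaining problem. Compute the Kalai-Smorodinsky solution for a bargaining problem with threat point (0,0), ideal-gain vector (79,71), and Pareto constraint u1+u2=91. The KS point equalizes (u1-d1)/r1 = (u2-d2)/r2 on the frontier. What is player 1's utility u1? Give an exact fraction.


Step 1: At the KS point, (u1-d1)/r1 = (u2-d2)/r2 = t and u1+u2 = 91
Step 2: u1 = d1 + r1*t and u2 = d2 + r2*t, so (d1 + r1*t) + (d2 + r2*t) = 91
Step 3: t = (91 - 0 - 0)/(79 + 71) = 91/150
Step 4: u1 = d1 + r1*t = 0 + 79 * 91/150 = 7189/150
Step 5: (Check: u2 = d2 + r2*t = 6461/150; u1+u2 = 7189/150 + 6461/150 = 91, on the frontier.)

7189/150


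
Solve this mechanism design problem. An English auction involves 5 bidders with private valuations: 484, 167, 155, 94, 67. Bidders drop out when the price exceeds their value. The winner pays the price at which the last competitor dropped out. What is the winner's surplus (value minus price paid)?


Step 1: Identify the highest value: 484
Step 2: Identify the second-highest value: 167
Step 3: The final price = second-highest value = 167
Step 4: Surplus = 484 - 167 = 317

317


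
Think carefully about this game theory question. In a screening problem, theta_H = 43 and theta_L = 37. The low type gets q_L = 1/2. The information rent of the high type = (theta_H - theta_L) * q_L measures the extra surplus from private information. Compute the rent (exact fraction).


Step 1: theta_H - theta_L = 43 - 37 = 6
Step 2: Information rent = (theta_H - theta_L) * q_L
Step 3: = 6 * 1/2
Step 4: = 3

3


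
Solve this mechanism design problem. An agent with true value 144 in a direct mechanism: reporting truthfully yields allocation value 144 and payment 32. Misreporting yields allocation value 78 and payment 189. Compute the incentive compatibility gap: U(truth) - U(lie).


Step 1: U(truth) = value - payment = 144 - 32 = 112
Step 2: U(lie) = allocation - payment = 78 - 189 = -111
Step 3: IC gap = 112 - (-111) = 223

223


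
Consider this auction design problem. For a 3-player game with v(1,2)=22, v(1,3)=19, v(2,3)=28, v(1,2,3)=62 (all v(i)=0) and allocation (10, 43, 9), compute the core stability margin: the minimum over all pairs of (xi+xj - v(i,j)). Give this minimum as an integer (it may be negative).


Step 1: Slack for coalition (1,2): x1+x2 - v12 = 53 - 22 = 31
Step 2: Slack for coalition (1,3): x1+x3 - v13 = 19 - 19 = 0
Step 3: Slack for coalition (2,3): x2+x3 - v23 = 52 - 28 = 24
Step 4: Minimum slack = min(31, 0, 24) = 0, attained by (1,3); no pair can gain by deviating, so the allocation is in the core

0


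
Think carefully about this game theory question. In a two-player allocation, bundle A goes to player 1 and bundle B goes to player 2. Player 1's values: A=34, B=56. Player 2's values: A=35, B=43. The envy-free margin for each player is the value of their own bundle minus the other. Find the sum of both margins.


Step 1: Player 1's margin = v1(A) - v1(B) = 34 - 56 = -22
Step 2: Player 2's margin = v2(B) - v2(A) = 43 - 35 = 8
Step 3: Total margin = -22 + 8 = -14

-14


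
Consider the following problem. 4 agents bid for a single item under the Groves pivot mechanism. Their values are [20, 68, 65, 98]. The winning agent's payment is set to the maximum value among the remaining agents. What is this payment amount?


Step 1: The efficient winner is agent 3 with value 98
Step 2: Other agents' values: [20, 68, 65]
Step 3: Pivot payment = max(others) = 68
Step 4: The winner pays 68

68


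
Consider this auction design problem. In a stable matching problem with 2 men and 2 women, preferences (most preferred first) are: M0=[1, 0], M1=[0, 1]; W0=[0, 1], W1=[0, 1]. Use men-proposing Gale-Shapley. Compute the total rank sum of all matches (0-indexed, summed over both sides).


Step 1: Run Gale-Shapley (men propose, women hold best offer):
  M0 proposes to W1; she accepts
  M1 proposes to W0; she accepts
Step 2: Final matching: W0-M1, W1-M0
Step 3: 0-indexed ranks (man's rank of his match, then woman's): 0 + 1 + 0 + 0
Step 4: Total rank sum = 1

1


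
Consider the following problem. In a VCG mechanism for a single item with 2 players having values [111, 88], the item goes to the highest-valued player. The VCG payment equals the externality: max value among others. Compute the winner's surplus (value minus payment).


Step 1: The winner is the agent with the highest value: agent 0 with value 111
Step 2: Values of other agents: [88]
Step 3: VCG payment = max of others' values = 88
Step 4: Surplus = 111 - 88 = 23

23


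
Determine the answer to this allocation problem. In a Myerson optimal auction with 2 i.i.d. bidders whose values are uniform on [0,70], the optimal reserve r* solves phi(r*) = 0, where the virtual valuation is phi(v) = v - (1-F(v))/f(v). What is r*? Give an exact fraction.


Step 1: For U[0,70], F(v) = v/70 and f(v) = 1/70
Step 2: phi(v) = v - (1 - v/70)/(1/70) = v - (70 - v) = 2v - 70
Step 3: Set phi(r*) = 0: 2r* - 70 = 0
Step 4: r* = 70/2 = 35 (the number of bidders n = 2 does not enter)

35


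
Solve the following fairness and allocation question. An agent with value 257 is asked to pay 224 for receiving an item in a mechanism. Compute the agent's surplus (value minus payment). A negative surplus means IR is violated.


Step 1: Surplus = value - payment = 257 - 224 = 33
Step 2: IR is satisfied (surplus >= 0)

33


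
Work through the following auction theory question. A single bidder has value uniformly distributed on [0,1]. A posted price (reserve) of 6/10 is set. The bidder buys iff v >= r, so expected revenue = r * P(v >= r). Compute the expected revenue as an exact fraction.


Step 1: Posted price r = 3/5, value support [0,1]
Step 2: P(v >= r) = (1 - 3/5)/1 = 2/5
Step 3: Expected revenue = r * P(v >= r) = 3/5 * 2/5
Step 4: Revenue = 6/25

6/25


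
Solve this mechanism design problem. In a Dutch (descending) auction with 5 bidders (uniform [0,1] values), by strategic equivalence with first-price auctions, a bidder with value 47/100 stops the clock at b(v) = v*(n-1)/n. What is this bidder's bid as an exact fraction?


Step 1: Dutch auctions are strategically equivalent to first-price auctions
Step 2: The equilibrium bid is b(v) = v*(n-1)/n
Step 3: b = 47/100 * 4/5
Step 4: b = 47/125

47/125


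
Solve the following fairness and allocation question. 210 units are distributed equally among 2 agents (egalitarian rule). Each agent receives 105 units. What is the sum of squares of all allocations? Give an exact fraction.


Step 1: Each agent's share = 210/2 = 105
Step 2: Square of each share = (105)^2 = 11025
Step 3: Sum of squares = 2 * 11025 = 22050

22050


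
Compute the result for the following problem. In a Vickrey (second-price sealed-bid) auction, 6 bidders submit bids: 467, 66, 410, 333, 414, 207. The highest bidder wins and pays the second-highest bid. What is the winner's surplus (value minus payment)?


Step 1: Sort bids in descending order: 467, 414, 410, 333, 207, 66
Step 2: The winning bid is the highest: 467
Step 3: The payment equals the second-highest bid: 414
Step 4: Surplus = winner's bid - payment = 467 - 414 = 53

53


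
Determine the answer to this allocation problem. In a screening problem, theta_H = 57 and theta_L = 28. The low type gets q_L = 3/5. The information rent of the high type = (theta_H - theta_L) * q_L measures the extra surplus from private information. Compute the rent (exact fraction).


Step 1: theta_H - theta_L = 57 - 28 = 29
Step 2: Information rent = (theta_H - theta_L) * q_L
Step 3: = 29 * 3/5
Step 4: = 87/5

87/5


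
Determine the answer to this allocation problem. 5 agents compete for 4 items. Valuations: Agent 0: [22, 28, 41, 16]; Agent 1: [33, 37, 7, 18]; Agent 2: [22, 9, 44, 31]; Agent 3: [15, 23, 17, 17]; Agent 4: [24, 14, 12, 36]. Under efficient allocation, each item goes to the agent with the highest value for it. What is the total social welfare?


Step 1: For each item, find the maximum value among all agents.
Step 2: Item 0 -> Agent 1 (value 33)
Step 3: Item 1 -> Agent 1 (value 37)
Step 4: Item 2 -> Agent 2 (value 44)
Step 5: Item 3 -> Agent 4 (value 36)
Step 6: Total welfare = 33 + 37 + 44 + 36 = 150

150


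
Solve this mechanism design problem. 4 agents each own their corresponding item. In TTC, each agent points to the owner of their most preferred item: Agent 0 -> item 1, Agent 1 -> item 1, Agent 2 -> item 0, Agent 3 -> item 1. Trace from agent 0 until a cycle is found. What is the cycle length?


Step 1: Trace the pointer graph from agent 0: 0 -> 1 -> 1
Step 2: A cycle is detected when we revisit agent 1
Step 3: The cycle is: 1 -> 1
Step 4: Cycle length = 1

1


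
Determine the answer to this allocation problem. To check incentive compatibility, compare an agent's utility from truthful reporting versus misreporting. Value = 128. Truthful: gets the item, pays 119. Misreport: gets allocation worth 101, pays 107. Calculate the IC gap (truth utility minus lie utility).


Step 1: U(truth) = value - payment = 128 - 119 = 9
Step 2: U(lie) = allocation - payment = 101 - 107 = -6
Step 3: IC gap = 9 - (-6) = 15

15


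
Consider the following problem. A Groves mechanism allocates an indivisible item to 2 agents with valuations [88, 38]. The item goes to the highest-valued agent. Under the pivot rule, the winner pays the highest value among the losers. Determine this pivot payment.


Step 1: The efficient winner is agent 0 with value 88
Step 2: Other agents' values: [38]
Step 3: Pivot payment = max(others) = 38
Step 4: The winner pays 38

38


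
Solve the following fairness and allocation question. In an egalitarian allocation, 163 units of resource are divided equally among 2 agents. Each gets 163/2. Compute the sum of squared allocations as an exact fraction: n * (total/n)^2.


Step 1: Each agent's share = 163/2
Step 2: Square of each share = (163/2)^2 = 26569/4
Step 3: Sum of squares = 2 * 26569/4 = 26569/2

26569/2


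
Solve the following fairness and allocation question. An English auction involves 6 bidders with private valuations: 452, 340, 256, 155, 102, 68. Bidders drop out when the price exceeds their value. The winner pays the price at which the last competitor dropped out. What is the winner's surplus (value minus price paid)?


Step 1: Identify the highest value: 452
Step 2: Identify the second-highest value: 340
Step 3: The final price = second-highest value = 340
Step 4: Surplus = 452 - 340 = 112

112


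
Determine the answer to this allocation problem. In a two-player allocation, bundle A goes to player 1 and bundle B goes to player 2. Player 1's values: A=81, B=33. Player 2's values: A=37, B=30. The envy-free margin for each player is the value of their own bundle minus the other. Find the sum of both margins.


Step 1: Player 1's margin = v1(A) - v1(B) = 81 - 33 = 48
Step 2: Player 2's margin = v2(B) - v2(A) = 30 - 37 = -7
Step 3: Total margin = 48 + -7 = 41

41


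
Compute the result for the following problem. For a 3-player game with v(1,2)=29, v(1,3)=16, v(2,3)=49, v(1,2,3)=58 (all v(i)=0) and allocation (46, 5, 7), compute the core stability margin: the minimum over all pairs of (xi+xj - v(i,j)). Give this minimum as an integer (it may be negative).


Step 1: Slack for coalition (1,2): x1+x2 - v12 = 51 - 29 = 22
Step 2: Slack for coalition (1,3): x1+x3 - v13 = 53 - 16 = 37
Step 3: Slack for coalition (2,3): x2+x3 - v23 = 12 - 49 = -37
Step 4: Minimum slack = min(22, 37, -37) = -37, attained by (2,3); coalition (2,3) can block (slack < 0), so the allocation is not in the core

-37


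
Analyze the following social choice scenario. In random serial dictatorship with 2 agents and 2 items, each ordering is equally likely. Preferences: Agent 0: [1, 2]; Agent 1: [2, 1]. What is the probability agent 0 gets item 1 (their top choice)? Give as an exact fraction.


Step 1: Agent 0 wants item 1
Step 2: There are 2 possible orderings of agents
Step 3: In 2 orderings, agent 0 gets item 1
Step 4: Probability = 2/2 = 1

1


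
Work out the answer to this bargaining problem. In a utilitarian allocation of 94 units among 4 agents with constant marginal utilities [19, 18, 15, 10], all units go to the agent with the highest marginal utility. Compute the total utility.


Step 1: The marginal utilities are [19, 18, 15, 10]
Step 2: The highest marginal utility is 19
Step 3: All 94 units go to that agent
Step 4: Total utility = 19 * 94 = 1786

1786


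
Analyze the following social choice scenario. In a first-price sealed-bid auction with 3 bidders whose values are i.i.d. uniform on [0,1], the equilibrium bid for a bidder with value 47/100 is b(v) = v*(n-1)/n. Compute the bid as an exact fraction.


Step 1: The symmetric BNE bidding function is b(v) = v * (n-1) / n
Step 2: Substitute v = 47/100 and n = 3
Step 3: b = 47/100 * 2/3
Step 4: b = 47/150

47/150


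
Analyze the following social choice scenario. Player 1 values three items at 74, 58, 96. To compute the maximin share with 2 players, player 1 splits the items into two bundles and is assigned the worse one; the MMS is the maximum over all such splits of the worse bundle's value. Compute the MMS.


Step 1: Item values = 74, 58, 96
Step 2: Enumerate all 2-bundle partitions and take the smaller bundle:
  Partition 1: {74} vs {58,96} -> bundles 74, 154; min = 74
  Partition 2: {58} vs {74,96} -> bundles 58, 170; min = 58
  Partition 3: {96} vs {74,58} -> bundles 96, 132; min = 96
Step 3: MMS = max(74, 58, 96) = 96

96


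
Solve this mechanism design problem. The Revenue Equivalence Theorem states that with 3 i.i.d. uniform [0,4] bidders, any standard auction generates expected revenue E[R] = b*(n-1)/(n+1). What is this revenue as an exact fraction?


Step 1: By Revenue Equivalence, expected revenue = b*(n-1)/(n+1)
Step 2: Substituting n = 3, b = 4
Step 3: Revenue = 4*(3-1)/(3+1) = 4*2/4
Step 4: Revenue = 8/4 = 2

2
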